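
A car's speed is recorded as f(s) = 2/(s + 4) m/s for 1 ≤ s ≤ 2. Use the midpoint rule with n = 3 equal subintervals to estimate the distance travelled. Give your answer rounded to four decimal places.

0.3645

Δs = (2 − 1)/3 = 1/3.
Midpoints: 7/6, 1.5, 11/6.
f(7/6) = 12/31, f(1.5) = 4/11, f(11/6) = 12/35.
Sum = Δs · [f(7/6) + f(1.5) + f(11/6)].
Sum ≈ 0.3645.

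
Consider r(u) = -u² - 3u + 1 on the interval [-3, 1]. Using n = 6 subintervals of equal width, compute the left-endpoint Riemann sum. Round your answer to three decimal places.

7.704

Δu = (1 − (-3))/6 = 2/3.
Left endpoints: -3, -7/3, -5/3, -1, -1/3, 1/3.
r(-3) = 1, r(-7/3) = 23/9, r(-5/3) = 29/9, r(-1) = 3, r(-1/3) = 17/9, r(1/3) = -1/9.
Sum = Δu · [r(-3) + r(-7/3) + r(-5/3) + ...].
Sum ≈ 7.704.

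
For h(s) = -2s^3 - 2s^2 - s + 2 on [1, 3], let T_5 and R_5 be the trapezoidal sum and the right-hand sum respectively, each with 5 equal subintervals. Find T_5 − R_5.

T_5 = -58.08.
R_5 = -72.08.
T_5 − R_5 = 14.

14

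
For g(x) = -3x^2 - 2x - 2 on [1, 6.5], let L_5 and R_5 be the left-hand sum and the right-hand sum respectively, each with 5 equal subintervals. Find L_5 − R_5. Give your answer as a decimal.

148.225

L_5 = -255.09.
R_5 = -403.315.
L_5 − R_5 = 148.225.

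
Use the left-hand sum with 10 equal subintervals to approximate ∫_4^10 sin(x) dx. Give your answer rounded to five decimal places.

0.11600

Δx = (10 − 4)/10 = 0.6.
Left endpoints: 4, 4.6, 5.2, 5.8, 6.4, 7, 7.6, 8.2, 8.8, 9.4.
f(4) ≈ -0.75680, f(4.6) ≈ -0.99369, f(5.2) ≈ -0.88345, f(5.8) ≈ -0.46460, f(6.4) ≈ 0.11655, f(7) ≈ 0.65699, f(7.6) ≈ 0.96792, f(8.2) ≈ 0.94073, f(8.8) ≈ 0.58492, f(9.4) ≈ 0.02478.
Sum = Δx · [f(4) + f(4.6) + f(5.2) + ...].
Sum ≈ 0.11600.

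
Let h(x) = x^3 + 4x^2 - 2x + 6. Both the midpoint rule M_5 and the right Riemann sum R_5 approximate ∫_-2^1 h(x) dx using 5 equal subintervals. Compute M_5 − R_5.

M_5 = 29.025.
R_5 = 27.
M_5 − R_5 = 2.025.

2.025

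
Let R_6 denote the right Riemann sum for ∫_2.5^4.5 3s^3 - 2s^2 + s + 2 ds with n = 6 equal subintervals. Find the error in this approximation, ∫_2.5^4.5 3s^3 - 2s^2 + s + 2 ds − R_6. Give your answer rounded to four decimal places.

Exact integral: ∫_2.5^4.5 f(s) ds ≈ 238.916667.
R_6 ≈ 273.425926.
Error ≈ 238.916667 − 273.425926 ≈ -34.5093.

-34.5093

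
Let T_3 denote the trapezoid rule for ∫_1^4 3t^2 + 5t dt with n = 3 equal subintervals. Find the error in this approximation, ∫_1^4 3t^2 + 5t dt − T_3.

Exact integral: ∫_1^4 f(t) dt = 100.5.
T_3 = 102.
Error = 100.5 − 102 = -1.5.

-1.5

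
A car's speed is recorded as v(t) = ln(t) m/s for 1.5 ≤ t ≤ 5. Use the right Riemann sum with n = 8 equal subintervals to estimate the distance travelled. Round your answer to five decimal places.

Δt = (5 − 1.5)/8 = 0.4375.
Right endpoints: 1.9375, 2.375, 2.8125, 3.25, 3.6875, 4.125, 4.5625, 5.
v(1.9375) ≈ 0.66140, v(2.375) ≈ 0.86500, v(2.8125) ≈ 1.03407, v(3.25) ≈ 1.17865, v(3.6875) ≈ 1.30495, v(4.125) ≈ 1.41707, v(4.5625) ≈ 1.51787, v(5) ≈ 1.60944.
Sum = Δt · [v(1.9375) + v(2.375) + v(2.8125) + ...].
Sum ≈ 4.19495.

4.19495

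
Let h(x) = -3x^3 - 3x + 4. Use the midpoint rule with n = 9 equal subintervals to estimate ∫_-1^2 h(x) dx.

Δx = (2 − (-1))/9 = 1/3.
Midpoints: -5/6, -0.5, -1/6, 1/6, 0.5, 5/6, 7/6, 1.5, 11/6.
h(-5/6) = 593/72, h(-0.5) = 5.875, h(-1/6) = 325/72, h(1/6) = 251/72, h(0.5) = 2.125, h(5/6) = -17/72, h(7/6) = -307/72, h(1.5) = -10.625, h(11/6) = -1439/72.
Sum = Δx · [h(-5/6) + h(-0.5) + h(-1/6) + ...].
Sum = -3.625.

-3.625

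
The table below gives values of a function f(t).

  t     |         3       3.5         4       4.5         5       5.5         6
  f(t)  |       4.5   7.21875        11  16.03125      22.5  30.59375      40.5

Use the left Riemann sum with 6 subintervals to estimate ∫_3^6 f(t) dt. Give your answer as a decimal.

45.921875

Δt = 0.5.
Sum = 0.5·[4.5 + 7.21875 + 11 + 16.03125 + 22.5 + 30.59375] = 45.921875.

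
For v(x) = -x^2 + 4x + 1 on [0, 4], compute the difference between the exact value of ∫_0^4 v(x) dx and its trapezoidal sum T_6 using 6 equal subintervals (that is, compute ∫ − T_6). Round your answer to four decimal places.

Exact integral: ∫_0^4 v(x) dx ≈ 14.666667.
T_6 ≈ 14.370370.
Error ≈ 14.666667 − 14.370370 ≈ 0.2963.

0.2963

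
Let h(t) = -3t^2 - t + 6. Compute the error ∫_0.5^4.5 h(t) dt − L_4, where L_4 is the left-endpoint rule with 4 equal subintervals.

-30

Exact integral: ∫_0.5^4.5 h(t) dt = -77.
L_4 = -47.
Error = -77 − (-47) = -30.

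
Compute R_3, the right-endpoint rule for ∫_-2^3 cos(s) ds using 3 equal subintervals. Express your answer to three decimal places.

Δs = (3 − (-2))/3 = 5/3.
Right endpoints: -1/3, 4/3, 3.
f(-1/3) ≈ 0.945, f(4/3) ≈ 0.235, f(3) ≈ -0.990.
Sum = Δs · [f(-1/3) + f(4/3) + f(3)].
Sum ≈ 0.317.

0.317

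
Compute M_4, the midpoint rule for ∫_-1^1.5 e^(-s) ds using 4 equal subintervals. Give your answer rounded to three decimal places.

Δs = (1.5 − (-1))/4 = 0.625.
Midpoints: -0.6875, -0.0625, 0.5625, 1.1875.
f(-0.6875) ≈ 1.989, f(-0.0625) ≈ 1.064, f(0.5625) ≈ 0.570, f(1.1875) ≈ 0.305.
Sum = Δs · [f(-0.6875) + f(-0.0625) + f(0.5625) + f(1.1875)].
Sum ≈ 2.455.

2.455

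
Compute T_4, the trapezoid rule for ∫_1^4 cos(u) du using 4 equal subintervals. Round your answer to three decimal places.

Δu = (4 − 1)/4 = 0.75.
f(1) ≈ 0.540, f(1.75) ≈ -0.178, f(2.5) ≈ -0.801, f(3.25) ≈ -0.994, f(4) ≈ -0.654.
T_4 = (Δu/2)·[f(u_0) + 2f(u_1) + 2f(u_2) + 2f(u_3) + f(u_4)].
Sum ≈ -1.523.

-1.523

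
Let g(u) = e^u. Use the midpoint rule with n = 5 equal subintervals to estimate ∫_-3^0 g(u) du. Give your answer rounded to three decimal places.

0.936

Δu = (0 − (-3))/5 = 0.6.
Midpoints: -2.7, -2.1, -1.5, -0.9, -0.3.
g(-2.7) ≈ 0.067, g(-2.1) ≈ 0.122, g(-1.5) ≈ 0.223, g(-0.9) ≈ 0.407, g(-0.3) ≈ 0.741.
Sum = Δu · [g(-2.7) + g(-2.1) + g(-1.5) + g(-0.9) + g(-0.3)].
Sum ≈ 0.936.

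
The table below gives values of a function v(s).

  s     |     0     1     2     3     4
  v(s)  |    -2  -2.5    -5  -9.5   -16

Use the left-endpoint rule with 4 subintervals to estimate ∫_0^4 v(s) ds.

-19

Δs = 1.
Sum = 1·[(-2) + (-2.5) + (-5) + (-9.5)] = -19.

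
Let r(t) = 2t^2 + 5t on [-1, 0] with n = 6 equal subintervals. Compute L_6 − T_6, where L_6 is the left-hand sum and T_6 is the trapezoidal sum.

-0.25

L_6 ≈ -2.07407.
T_6 ≈ -1.82407.
L_6 − T_6 = -0.25.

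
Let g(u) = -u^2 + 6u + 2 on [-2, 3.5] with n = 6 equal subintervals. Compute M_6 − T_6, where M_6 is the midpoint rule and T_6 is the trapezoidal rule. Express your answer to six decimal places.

M_6 ≈ 19.17679398.
T_6 ≈ 18.02141204.
M_6 − T_6 ≈ 1.155382.

1.155382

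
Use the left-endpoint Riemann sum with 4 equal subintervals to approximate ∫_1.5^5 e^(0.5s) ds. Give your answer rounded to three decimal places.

16.047

Δs = (5 − 1.5)/4 = 0.875.
Left endpoints: 1.5, 2.375, 3.25, 4.125.
f(1.5) ≈ 2.117, f(2.375) ≈ 3.279, f(3.25) ≈ 5.078, f(4.125) ≈ 7.866.
Sum = Δs · [f(1.5) + f(2.375) + f(3.25) + f(4.125)].
Sum ≈ 16.047.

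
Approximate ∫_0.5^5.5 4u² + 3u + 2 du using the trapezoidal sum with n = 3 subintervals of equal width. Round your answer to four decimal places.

Δu = (5.5 − 0.5)/3 = 5/3.
f(0.5) = 4.5, f(13/6) = 491/18, f(23/6) = 1301/18, f(5.5) = 139.5.
T_3 = (Δu/2)·[f(u_0) + 2f(u_1) + 2f(u_2) + f(u_3)].
Sum ≈ 285.9259.

285.9259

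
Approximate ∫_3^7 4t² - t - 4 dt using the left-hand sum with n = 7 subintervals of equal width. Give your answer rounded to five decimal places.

Δt = (7 − 3)/7 = 4/7.
Left endpoints: 3, 25/7, 29/7, 33/7, 37/7, 41/7, 45/7.
f(3) = 29, f(25/7) = 2129/49, f(29/7) = 2965/49, f(33/7) = 3929/49, f(37/7) = 5021/49, f(41/7) = 6241/49, f(45/7) = 7589/49.
Sum = Δt · [f(3) + f(25/7) + f(29/7) + ...].
Sum ≈ 341.63265.

341.63265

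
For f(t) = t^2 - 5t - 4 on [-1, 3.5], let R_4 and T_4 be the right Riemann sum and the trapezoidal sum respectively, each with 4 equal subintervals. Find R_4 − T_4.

-6.328125

R_4 = -36.87890625.
T_4 = -30.55078125.
R_4 − T_4 = -6.328125.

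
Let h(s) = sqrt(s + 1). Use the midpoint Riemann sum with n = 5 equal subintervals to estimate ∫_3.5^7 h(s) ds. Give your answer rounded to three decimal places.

Δs = (7 − 3.5)/5 = 0.7.
Midpoints: 3.85, 4.55, 5.25, 5.95, 6.65.
h(3.85) ≈ 2.202, h(4.55) ≈ 2.356, h(5.25) ≈ 2.500, h(5.95) ≈ 2.636, h(6.65) ≈ 2.766.
Sum = Δs · [h(3.85) + h(4.55) + h(5.25) + h(5.95) + h(6.65)].
Sum ≈ 8.722.

8.722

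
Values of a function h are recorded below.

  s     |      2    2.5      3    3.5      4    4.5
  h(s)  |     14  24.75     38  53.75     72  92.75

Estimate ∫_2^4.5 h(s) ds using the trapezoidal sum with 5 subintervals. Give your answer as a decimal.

Δs = 0.5.
T_5 = (0.5/2)·[14 + 2·24.75 + 2·38 + 2·53.75 + 2·72 + 92.75] = 120.9375.

120.9375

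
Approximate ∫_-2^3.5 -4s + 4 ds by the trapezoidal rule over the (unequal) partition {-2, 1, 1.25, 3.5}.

5.5

Subinterval widths: 3, 0.25, 2.25.
f(-2) = 12, f(1) = 0, f(1.25) = -1, f(3.5) = -10.
On each subinterval the trapezoid contributes (Δs_i/2)·[f(s_{i-1}) + f(s_i)].
Sum = 5.5.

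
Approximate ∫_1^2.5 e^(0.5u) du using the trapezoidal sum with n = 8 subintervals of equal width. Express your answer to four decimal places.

Δu = (2.5 − 1)/8 = 0.1875.
f(1) ≈ 1.6487, f(1.1875) ≈ 1.8108, f(1.375) ≈ 1.9887, f(1.5625) ≈ 2.1842, f(1.75) ≈ 2.3989, f(1.9375) ≈ 2.6346, f(2.125) ≈ 2.8936, f(2.3125) ≈ 3.1780, f(2.5) ≈ 3.4903.
T_8 = (Δu/2)·[f(u_0) + 2f(u_1) + ... + 2f(u_{7}) + f(u_8)].
Sum ≈ 3.6859.

3.6859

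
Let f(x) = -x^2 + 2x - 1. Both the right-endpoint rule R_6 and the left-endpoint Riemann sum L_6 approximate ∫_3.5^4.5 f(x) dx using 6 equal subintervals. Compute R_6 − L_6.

-1

R_6 ≈ -9.587963.
L_6 ≈ -8.587963.
R_6 − L_6 = -1.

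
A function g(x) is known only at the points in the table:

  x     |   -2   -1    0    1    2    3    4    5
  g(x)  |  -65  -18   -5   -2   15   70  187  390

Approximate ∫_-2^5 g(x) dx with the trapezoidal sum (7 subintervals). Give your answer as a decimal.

Δx = 1.
T_7 = (1/2)·[(-65) + 2·(-18) + 2·(-5) + 2·(-2) + 2·15 + 2·70 + 2·187 + 390] = 409.5.

409.5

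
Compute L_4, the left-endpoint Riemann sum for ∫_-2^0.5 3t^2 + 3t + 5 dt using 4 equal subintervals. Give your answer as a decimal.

16.66015625

Δt = (0.5 − (-2))/4 = 0.625.
Left endpoints: -2, -1.375, -0.75, -0.125.
f(-2) = 11, f(-1.375) = 6.546875, f(-0.75) = 4.4375, f(-0.125) = 4.671875.
Sum = Δt · [f(-2) + f(-1.375) + f(-0.75) + f(-0.125)].
Sum = 16.66015625.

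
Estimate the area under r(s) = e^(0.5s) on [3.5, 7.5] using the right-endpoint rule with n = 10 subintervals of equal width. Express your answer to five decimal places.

Δs = (7.5 − 3.5)/10 = 0.4.
Right endpoints: 3.9, 4.3, 4.7, 5.1, 5.5, 5.9, 6.3, 6.7, 7.1, 7.5.
r(3.9) ≈ 7.02869, r(4.3) ≈ 8.58486, r(4.7) ≈ 10.48557, r(5.1) ≈ 12.80710, r(5.5) ≈ 15.64263, r(5.9) ≈ 19.10595, r(6.3) ≈ 23.33606, r(6.7) ≈ 28.50273, r(7.1) ≈ 34.81332, r(7.5) ≈ 42.52108.
Sum = Δs · [r(3.9) + r(4.3) + r(4.7) + ...].
Sum ≈ 81.13120.

81.13120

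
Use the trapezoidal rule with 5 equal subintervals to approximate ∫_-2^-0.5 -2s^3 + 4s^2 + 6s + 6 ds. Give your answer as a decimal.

16.4775

Δs = (-0.5 − (-2))/5 = 0.3.
f(-2) = 26, f(-1.7) = 17.186, f(-1.4) = 10.928, f(-1.1) = 6.902, f(-0.8) = 4.784, f(-0.5) = 4.25.
T_5 = (Δs/2)·[f(s_0) + 2f(s_1) + ... + 2f(s_{4}) + f(s_5)].
Sum = 16.4775.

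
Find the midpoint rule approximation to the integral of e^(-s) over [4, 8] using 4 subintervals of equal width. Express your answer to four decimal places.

0.0173

Δs = (8 − 4)/4 = 1.
Midpoints: 4.5, 5.5, 6.5, 7.5.
f(4.5) ≈ 0.0111, f(5.5) ≈ 0.0041, f(6.5) ≈ 0.0015, f(7.5) ≈ 0.0006.
Sum = Δs · [f(4.5) + f(5.5) + f(6.5) + f(7.5)].
Sum ≈ 0.0173.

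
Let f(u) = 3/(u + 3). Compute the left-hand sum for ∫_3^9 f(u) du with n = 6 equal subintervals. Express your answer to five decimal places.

2.20963

Δu = (9 − 3)/6 = 1.
Left endpoints: 3, 4, 5, 6, 7, 8.
f(3) = 0.5, f(4) = 3/7, f(5) = 0.375, f(6) = 1/3, f(7) = 0.3, f(8) = 3/11.
Sum = Δu · [f(3) + f(4) + f(5) + ...].
Sum ≈ 2.20963.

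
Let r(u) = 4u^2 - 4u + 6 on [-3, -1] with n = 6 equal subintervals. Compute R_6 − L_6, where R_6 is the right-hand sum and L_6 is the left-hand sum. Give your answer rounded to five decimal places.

R_6 ≈ 56.1481481.
L_6 ≈ 69.4814815.
R_6 − L_6 ≈ -13.33333.

-13.33333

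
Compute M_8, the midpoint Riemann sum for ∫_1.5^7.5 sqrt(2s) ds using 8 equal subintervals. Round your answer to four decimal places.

17.6403

Δs = (7.5 − 1.5)/8 = 0.75.
Midpoints: 1.875, 2.625, 3.375, 4.125, 4.875, 5.625, 6.375, 7.125.
f(1.875) ≈ 1.9365, f(2.625) ≈ 2.2913, f(3.375) ≈ 2.5981, f(4.125) ≈ 2.8723, f(4.875) ≈ 3.1225, f(5.625) ≈ 3.3541, f(6.375) ≈ 3.5707, f(7.125) ≈ 3.7749.
Sum = Δs · [f(1.875) + f(2.625) + f(3.375) + ...].
Sum ≈ 17.6403.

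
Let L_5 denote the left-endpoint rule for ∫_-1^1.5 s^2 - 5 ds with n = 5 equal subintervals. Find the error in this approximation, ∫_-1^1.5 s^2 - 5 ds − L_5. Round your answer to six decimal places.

Exact integral: ∫_-1^1.5 f(s) ds ≈ -11.04166667.
L_5 = -11.25.
Error ≈ -11.04166667 − (-11.25) ≈ 0.208333.

0.208333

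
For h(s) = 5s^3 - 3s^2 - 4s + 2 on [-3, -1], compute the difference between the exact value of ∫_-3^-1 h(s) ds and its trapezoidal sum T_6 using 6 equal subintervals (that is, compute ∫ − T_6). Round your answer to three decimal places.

1.222

Exact integral: ∫_-3^-1 h(s) ds = -106.
T_6 ≈ -107.22222.
Error ≈ -106 − (-107.22222) ≈ 1.222.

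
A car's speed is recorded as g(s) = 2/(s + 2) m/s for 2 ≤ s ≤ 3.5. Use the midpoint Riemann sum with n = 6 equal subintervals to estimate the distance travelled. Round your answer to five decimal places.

0.63675

Δs = (3.5 − 2)/6 = 0.25.
Midpoints: 2.125, 2.375, 2.625, 2.875, 3.125, 3.375.
g(2.125) = 16/33, g(2.375) = 16/35, g(2.625) = 16/37, g(2.875) = 16/39, g(3.125) = 16/41, g(3.375) = 16/43.
Sum = Δs · [g(2.125) + g(2.375) + g(2.625) + ...].
Sum ≈ 0.63675.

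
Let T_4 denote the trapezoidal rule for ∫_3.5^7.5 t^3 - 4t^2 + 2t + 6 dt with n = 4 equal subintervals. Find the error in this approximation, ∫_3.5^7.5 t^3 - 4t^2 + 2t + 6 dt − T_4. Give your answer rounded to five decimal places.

-8.33333

Exact integral: ∫_3.5^7.5 f(t) dt ≈ 316.1666667.
T_4 = 324.5.
Error ≈ 316.1666667 − 324.5 ≈ -8.33333.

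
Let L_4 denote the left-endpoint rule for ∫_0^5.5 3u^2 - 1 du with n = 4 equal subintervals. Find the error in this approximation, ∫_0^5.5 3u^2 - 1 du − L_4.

Exact integral: ∫_0^5.5 f(u) du = 160.875.
L_4 = 103.68359375.
Error = 160.875 − 103.68359375 = 57.19140625.

57.19140625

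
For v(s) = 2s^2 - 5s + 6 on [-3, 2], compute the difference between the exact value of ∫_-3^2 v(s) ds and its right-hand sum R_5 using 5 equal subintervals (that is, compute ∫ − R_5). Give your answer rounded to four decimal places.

15.8333

Exact integral: ∫_-3^2 v(s) ds ≈ 65.833333.
R_5 = 50.
Error ≈ 65.833333 − 50 ≈ 15.8333.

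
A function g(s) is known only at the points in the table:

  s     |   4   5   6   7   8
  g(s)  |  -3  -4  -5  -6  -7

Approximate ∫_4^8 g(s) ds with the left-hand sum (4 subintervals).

Δs = 1.
Sum = 1·[(-3) + (-4) + (-5) + (-6)] = -18.

-18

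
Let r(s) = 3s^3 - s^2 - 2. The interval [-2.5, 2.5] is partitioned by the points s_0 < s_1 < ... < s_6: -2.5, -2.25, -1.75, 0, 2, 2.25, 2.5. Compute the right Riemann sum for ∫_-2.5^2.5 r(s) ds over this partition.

28.0546875

Subinterval widths: 0.25, 0.5, 1.75, 2, 0.25, 0.25.
Right endpoints: -2.25, -1.75, 0, 2, 2.25, 2.5.
r(-2.25) = -41.234375, r(-1.75) = -21.140625, r(0) = -2, r(2) = 18, r(2.25) = 27.109375, r(2.5) = 38.625.
Sum = Σ Δs_i · r(s_i).
Sum = 28.0546875.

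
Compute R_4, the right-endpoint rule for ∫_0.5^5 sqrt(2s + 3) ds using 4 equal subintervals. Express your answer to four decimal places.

13.8372

Δs = (5 − 0.5)/4 = 1.125.
Right endpoints: 1.625, 2.75, 3.875, 5.
f(1.625) ≈ 2.5000, f(2.75) ≈ 2.9155, f(3.875) ≈ 3.2787, f(5) ≈ 3.6056.
Sum = Δs · [f(1.625) + f(2.75) + f(3.875) + f(5)].
Sum ≈ 13.8372.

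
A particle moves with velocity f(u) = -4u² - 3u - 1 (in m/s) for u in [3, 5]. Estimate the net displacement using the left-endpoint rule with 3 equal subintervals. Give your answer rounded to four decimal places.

-133.9259

Δu = (5 − 3)/3 = 2/3.
Left endpoints: 3, 11/3, 13/3.
f(3) = -46, f(11/3) = -592/9, f(13/3) = -802/9.
Sum = Δu · [f(3) + f(11/3) + f(13/3)].
Sum ≈ -133.9259.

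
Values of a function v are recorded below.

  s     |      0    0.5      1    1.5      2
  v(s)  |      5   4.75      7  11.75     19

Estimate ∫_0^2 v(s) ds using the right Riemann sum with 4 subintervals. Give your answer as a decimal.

21.25

Δs = 0.5.
Sum = 0.5·[4.75 + 7 + 11.75 + 19] = 21.25.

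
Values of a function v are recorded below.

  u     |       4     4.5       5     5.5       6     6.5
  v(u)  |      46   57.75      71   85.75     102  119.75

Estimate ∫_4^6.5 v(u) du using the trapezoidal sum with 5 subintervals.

Δu = 0.5.
T_5 = (0.5/2)·[46 + 2·57.75 + 2·71 + 2·85.75 + 2·102 + 119.75] = 199.6875.

199.6875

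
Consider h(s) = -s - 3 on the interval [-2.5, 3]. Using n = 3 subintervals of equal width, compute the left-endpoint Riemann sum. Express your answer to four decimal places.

-12.8333

Δs = (3 − (-2.5))/3 = 11/6.
Left endpoints: -2.5, -2/3, 7/6.
h(-2.5) = -0.5, h(-2/3) = -7/3, h(7/6) = -25/6.
Sum = Δs · [h(-2.5) + h(-2/3) + h(7/6)].
Sum ≈ -12.8333.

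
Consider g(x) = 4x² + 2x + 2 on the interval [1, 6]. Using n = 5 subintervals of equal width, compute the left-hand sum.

260

Δx = (6 − 1)/5 = 1.
Left endpoints: 1, 2, 3, 4, 5.
g(1) = 8, g(2) = 22, g(3) = 44, g(4) = 74, g(5) = 112.
Sum = Δx · [g(1) + g(2) + g(3) + g(4) + g(5)].
Sum = 260.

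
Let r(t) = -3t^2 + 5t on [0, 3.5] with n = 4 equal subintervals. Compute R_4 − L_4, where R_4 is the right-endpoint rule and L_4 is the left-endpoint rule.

-16.84375

R_4 = -22.01171875.
L_4 = -5.16796875.
R_4 − L_4 = -16.84375.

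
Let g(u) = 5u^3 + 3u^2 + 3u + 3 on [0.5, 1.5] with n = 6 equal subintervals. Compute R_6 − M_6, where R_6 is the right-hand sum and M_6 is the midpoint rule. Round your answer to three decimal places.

R_6 = 17.6875.
M_6 ≈ 15.45833.
R_6 − M_6 ≈ 2.229.

2.229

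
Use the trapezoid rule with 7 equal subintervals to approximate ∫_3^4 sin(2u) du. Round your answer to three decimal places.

Δu = (4 − 3)/7 = 1/7.
f(3) ≈ -0.279, f(22/7) ≈ 0.003, f(23/7) ≈ 0.284, f(24/7) ≈ 0.543, f(25/7) ≈ 0.758, f(26/7) ≈ 0.911, f(27/7) ≈ 0.990, f(4) ≈ 0.989.
T_7 = (Δu/2)·[f(u_0) + 2f(u_1) + ... + 2f(u_{6}) + f(u_7)].
Sum ≈ 0.549.

0.549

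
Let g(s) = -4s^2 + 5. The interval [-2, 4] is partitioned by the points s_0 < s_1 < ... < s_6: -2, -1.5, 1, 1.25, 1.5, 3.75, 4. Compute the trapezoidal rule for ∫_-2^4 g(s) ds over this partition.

Subinterval widths: 0.5, 2.5, 0.25, 0.25, 2.25, 0.25.
g(-2) = -11, g(-1.5) = -4, g(1) = 1, g(1.25) = -1.25, g(1.5) = -4, g(3.75) = -51.25, g(4) = -59.
On each subinterval the trapezoid contributes (Δs_i/2)·[g(s_{i-1}) + g(s_i)].
Sum = -84.125.

-84.125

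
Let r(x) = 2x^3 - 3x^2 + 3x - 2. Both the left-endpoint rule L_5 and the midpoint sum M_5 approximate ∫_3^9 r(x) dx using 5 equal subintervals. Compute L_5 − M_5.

-652.32

L_5 = 1957.92.
M_5 = 2610.24.
L_5 − M_5 = -652.32.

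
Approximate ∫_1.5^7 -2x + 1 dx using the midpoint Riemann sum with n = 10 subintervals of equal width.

-41.25

Δx = (7 − 1.5)/10 = 0.55.
Midpoints: 1.775, 2.325, 2.875, 3.425, 3.975, 4.525, 5.075, 5.625, 6.175, 6.725.
f(1.775) = -2.55, f(2.325) = -3.65, f(2.875) = -4.75, f(3.425) = -5.85, f(3.975) = -6.95, f(4.525) = -8.05, f(5.075) = -9.15, f(5.625) = -10.25, f(6.175) = -11.35, f(6.725) = -12.45.
Sum = Δx · [f(1.775) + f(2.325) + f(2.875) + ...].
Sum = -41.25.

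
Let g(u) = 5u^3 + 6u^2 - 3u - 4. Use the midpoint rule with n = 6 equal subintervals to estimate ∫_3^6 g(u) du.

Δu = (6 − 3)/6 = 0.5.
Midpoints: 3.25, 3.75, 4.25, 4.75, 5.25, 5.75.
g(3.25) = 221.265625, g(3.75) = 332.796875, g(4.25) = 475.453125, g(4.75) = 652.984375, g(5.25) = 869.140625, g(5.75) = 1127.671875.
Sum = Δu · [g(3.25) + g(3.75) + g(4.25) + ...].
Sum = 1839.65625.

1839.65625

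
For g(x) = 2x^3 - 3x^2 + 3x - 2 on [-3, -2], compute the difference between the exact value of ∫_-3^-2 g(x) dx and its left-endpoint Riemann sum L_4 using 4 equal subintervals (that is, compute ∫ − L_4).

Exact integral: ∫_-3^-2 g(x) dx = -61.
L_4 = -68.1875.
Error = -61 − (-68.1875) = 7.1875.

7.1875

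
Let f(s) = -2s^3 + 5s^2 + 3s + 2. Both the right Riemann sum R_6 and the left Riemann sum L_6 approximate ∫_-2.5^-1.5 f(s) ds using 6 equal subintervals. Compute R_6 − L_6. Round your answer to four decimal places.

R_6 ≈ 30.037037.
L_6 ≈ 36.953704.
R_6 − L_6 ≈ -6.9167.

-6.9167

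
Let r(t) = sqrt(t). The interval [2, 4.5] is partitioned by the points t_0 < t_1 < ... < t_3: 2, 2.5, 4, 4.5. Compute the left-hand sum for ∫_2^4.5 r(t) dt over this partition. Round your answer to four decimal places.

Subinterval widths: 0.5, 1.5, 0.5.
Left endpoints: 2, 2.5, 4.
r(2) ≈ 1.4142, r(2.5) ≈ 1.5811, r(4) ≈ 2.0000.
Sum = Σ Δt_i · r(t_i).
Sum ≈ 4.0788.

4.0788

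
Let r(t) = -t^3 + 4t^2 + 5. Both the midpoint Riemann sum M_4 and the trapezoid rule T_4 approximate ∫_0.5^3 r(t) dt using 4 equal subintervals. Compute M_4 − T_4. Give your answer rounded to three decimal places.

M_4 ≈ 28.20068.
T_4 ≈ 27.89551.
M_4 − T_4 ≈ 0.305.

0.305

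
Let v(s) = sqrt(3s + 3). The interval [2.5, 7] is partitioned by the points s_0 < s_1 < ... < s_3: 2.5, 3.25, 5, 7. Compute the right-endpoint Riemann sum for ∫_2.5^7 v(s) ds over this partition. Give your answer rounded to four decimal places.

19.9006

Subinterval widths: 0.75, 1.75, 2.
Right endpoints: 3.25, 5, 7.
v(3.25) ≈ 3.5707, v(5) ≈ 4.2426, v(7) ≈ 4.8990.
Sum = Σ Δs_i · v(s_i).
Sum ≈ 19.9006.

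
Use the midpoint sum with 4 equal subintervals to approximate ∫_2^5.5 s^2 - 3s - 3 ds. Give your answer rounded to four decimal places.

Δs = (5.5 − 2)/4 = 0.875.
Midpoints: 2.4375, 3.3125, 4.1875, 5.0625.
f(2.4375) = -4.37109375, f(3.3125) = -1.96484375, f(4.1875) = 1.97265625, f(5.0625) = 7.44140625.
Sum = Δs · [f(2.4375) + f(3.3125) + f(4.1875) + f(5.0625)].
Sum ≈ 2.6934.

2.6934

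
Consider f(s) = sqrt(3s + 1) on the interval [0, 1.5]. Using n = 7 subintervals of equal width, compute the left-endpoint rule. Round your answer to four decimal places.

2.4967

Δs = (1.5 − 0)/7 = 3/14.
Left endpoints: 0, 3/14, 3/7, 9/14, 6/7, 15/14, 9/7.
f(0) ≈ 1.0000, f(3/14) ≈ 1.2817, f(3/7) ≈ 1.5119, f(9/14) ≈ 1.7113, f(6/7) ≈ 1.8898, f(15/14) ≈ 2.0529, f(9/7) ≈ 2.2039.
Sum = Δs · [f(0) + f(3/14) + f(3/7) + ...].
Sum ≈ 2.4967.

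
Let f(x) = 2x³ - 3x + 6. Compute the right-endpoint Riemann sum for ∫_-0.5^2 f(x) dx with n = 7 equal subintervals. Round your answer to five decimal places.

Δx = (2 − (-0.5))/7 = 5/14.
Right endpoints: -1/7, 3/14, 4/7, 13/14, 9/7, 23/14, 2.
f(-1/7) = 2203/343, f(3/14) = 7377/1372, f(4/7) = 1598/343, f(13/14) = 6607/1372, f(9/7) = 2193/343, f(23/14) = 13637/1372, f(2) = 16.
Sum = Δx · [f(-1/7) + f(3/14) + f(4/7) + ...].
Sum ≈ 19.14541.

19.14541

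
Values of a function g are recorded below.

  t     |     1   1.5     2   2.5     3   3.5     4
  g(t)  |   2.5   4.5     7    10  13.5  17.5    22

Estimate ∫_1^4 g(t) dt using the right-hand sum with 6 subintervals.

37.25

Δt = 0.5.
Sum = 0.5·[4.5 + 7 + 10 + 13.5 + 17.5 + 22] = 37.25.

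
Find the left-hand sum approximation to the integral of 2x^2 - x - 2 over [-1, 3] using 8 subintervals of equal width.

Δx = (3 − (-1))/8 = 0.5.
Left endpoints: -1, -0.5, 0, 0.5, 1, 1.5, 2, 2.5.
f(-1) = 1, f(-0.5) = -1, f(0) = -2, f(0.5) = -2, f(1) = -1, f(1.5) = 1, f(2) = 4, f(2.5) = 8.
Sum = Δx · [f(-1) + f(-0.5) + f(0) + ...].
Sum = 4.

4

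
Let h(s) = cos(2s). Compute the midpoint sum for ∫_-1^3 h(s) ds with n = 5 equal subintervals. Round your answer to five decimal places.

0.35122

Δs = (3 − (-1))/5 = 0.8.
Midpoints: -0.6, 0.2, 1, 1.8, 2.6.
h(-0.6) ≈ 0.36236, h(0.2) ≈ 0.92106, h(1) ≈ -0.41615, h(1.8) ≈ -0.89676, h(2.6) ≈ 0.46852.
Sum = Δs · [h(-0.6) + h(0.2) + h(1) + h(1.8) + h(2.6)].
Sum ≈ 0.35122.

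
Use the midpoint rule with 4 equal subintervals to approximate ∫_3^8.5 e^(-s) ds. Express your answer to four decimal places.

0.0459

Δs = (8.5 − 3)/4 = 1.375.
Midpoints: 3.6875, 5.0625, 6.4375, 7.8125.
f(3.6875) ≈ 0.0250, f(5.0625) ≈ 0.0063, f(6.4375) ≈ 0.0016, f(7.8125) ≈ 0.0004.
Sum = Δs · [f(3.6875) + f(5.0625) + f(6.4375) + f(7.8125)].
Sum ≈ 0.0459.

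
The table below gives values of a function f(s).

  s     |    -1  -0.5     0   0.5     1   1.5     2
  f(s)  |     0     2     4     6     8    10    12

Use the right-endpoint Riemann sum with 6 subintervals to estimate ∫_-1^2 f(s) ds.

Δs = 0.5.
Sum = 0.5·[2 + 4 + 6 + 8 + 10 + 12] = 21.

21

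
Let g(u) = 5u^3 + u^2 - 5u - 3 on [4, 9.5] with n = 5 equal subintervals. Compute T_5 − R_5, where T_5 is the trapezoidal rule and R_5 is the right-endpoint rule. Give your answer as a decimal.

-2207.49375

T_5 = 10037.07375.
R_5 = 12244.5675.
T_5 − R_5 = -2207.49375.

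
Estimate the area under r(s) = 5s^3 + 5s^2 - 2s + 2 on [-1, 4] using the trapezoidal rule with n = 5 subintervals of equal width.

Δs = (4 − (-1))/5 = 1.
r(-1) = 4, r(0) = 2, r(1) = 10, r(2) = 58, r(3) = 176, r(4) = 394.
T_5 = (Δs/2)·[r(s_0) + 2r(s_1) + ... + 2r(s_{4}) + r(s_5)].
Sum = 445.

445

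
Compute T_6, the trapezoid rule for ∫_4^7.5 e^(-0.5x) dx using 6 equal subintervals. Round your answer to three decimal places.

Δx = (7.5 − 4)/6 = 7/12.
f(4) ≈ 0.135, f(55/12) ≈ 0.101, f(31/6) ≈ 0.076, f(5.75) ≈ 0.056, f(19/3) ≈ 0.042, f(83/12) ≈ 0.031, f(7.5) ≈ 0.024.
T_6 = (Δx/2)·[f(x_0) + 2f(x_1) + ... + 2f(x_{5}) + f(x_6)].
Sum ≈ 0.225.

0.225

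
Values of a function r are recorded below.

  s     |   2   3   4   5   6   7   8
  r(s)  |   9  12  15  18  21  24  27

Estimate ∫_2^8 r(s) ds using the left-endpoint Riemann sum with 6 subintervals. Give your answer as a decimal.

Δs = 1.
Sum = 1·[9 + 12 + 15 + 18 + 21 + 24] = 99.

99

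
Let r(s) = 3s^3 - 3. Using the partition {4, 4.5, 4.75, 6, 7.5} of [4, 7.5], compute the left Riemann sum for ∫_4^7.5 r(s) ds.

Subinterval widths: 0.5, 0.25, 1.25, 1.5.
Left endpoints: 4, 4.5, 4.75, 6.
r(4) = 189, r(4.5) = 270.375, r(4.75) = 318.515625, r(6) = 645.
Sum = Σ Δs_i · r(s_i).
Sum = 1527.73828125.

1527.73828125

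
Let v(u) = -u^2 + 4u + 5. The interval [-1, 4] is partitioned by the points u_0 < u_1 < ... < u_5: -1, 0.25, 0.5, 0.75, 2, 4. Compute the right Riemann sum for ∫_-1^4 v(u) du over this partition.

32.21875

Subinterval widths: 1.25, 0.25, 0.25, 1.25, 2.
Right endpoints: 0.25, 0.5, 0.75, 2, 4.
v(0.25) = 5.9375, v(0.5) = 6.75, v(0.75) = 7.4375, v(2) = 9, v(4) = 5.
Sum = Σ Δu_i · v(u_i).
Sum = 32.21875.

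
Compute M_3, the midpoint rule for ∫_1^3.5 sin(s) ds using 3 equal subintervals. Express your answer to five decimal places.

1.52037

Δs = (3.5 − 1)/3 = 5/6.
Midpoints: 17/12, 2.25, 37/12.
f(17/12) ≈ 0.98815, f(2.25) ≈ 0.77807, f(37/12) ≈ 0.05823.
Sum = Δs · [f(17/12) + f(2.25) + f(37/12)].
Sum ≈ 1.52037.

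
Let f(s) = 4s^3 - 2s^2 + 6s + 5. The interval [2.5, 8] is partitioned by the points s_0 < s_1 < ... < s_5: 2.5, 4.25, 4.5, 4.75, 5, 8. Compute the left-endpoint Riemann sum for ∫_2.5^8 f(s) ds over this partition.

1846.125

Subinterval widths: 1.75, 0.25, 0.25, 0.25, 3.
Left endpoints: 2.5, 4.25, 4.5, 4.75, 5.
f(2.5) = 70, f(4.25) = 301.4375, f(4.5) = 356, f(4.75) = 417.0625, f(5) = 485.
Sum = Σ Δs_i · f(s_i).
Sum = 1846.125.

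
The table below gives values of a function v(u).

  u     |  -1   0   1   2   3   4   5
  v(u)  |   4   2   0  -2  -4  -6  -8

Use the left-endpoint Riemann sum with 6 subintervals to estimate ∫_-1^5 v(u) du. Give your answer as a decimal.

Δu = 1.
Sum = 1·[4 + 2 + 0 + (-2) + (-4) + (-6)] = -6.

-6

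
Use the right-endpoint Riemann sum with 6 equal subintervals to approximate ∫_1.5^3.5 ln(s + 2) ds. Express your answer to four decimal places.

Δs = (3.5 − 1.5)/6 = 1/3.
Right endpoints: 11/6, 13/6, 2.5, 17/6, 19/6, 3.5.
f(11/6) ≈ 1.3437, f(13/6) ≈ 1.4271, f(2.5) ≈ 1.5041, f(17/6) ≈ 1.5755, f(19/6) ≈ 1.6422, f(3.5) ≈ 1.7047.
Sum = Δs · [f(11/6) + f(13/6) + f(2.5) + ...].
Sum ≈ 3.0658.

3.0658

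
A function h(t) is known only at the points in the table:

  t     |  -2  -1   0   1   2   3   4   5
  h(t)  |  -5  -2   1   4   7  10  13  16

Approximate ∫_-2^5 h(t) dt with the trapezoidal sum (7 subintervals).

Δt = 1.
T_7 = (1/2)·[(-5) + 2·(-2) + 2·1 + 2·4 + 2·7 + 2·10 + 2·13 + 16] = 38.5.

38.5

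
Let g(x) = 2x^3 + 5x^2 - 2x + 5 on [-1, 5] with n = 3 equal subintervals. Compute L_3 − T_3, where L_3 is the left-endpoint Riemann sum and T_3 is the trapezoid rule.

L_3 = 236.
T_3 = 596.
L_3 − T_3 = -360.

-360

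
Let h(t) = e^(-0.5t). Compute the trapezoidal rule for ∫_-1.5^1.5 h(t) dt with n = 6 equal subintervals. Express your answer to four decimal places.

3.3064

Δt = (1.5 − (-1.5))/6 = 0.5.
h(-1.5) ≈ 2.1170, h(-1) ≈ 1.6487, h(-0.5) ≈ 1.2840, h(0) ≈ 1.0000, h(0.5) ≈ 0.7788, h(1) ≈ 0.6065, h(1.5) ≈ 0.4724.
T_6 = (Δt/2)·[h(t_0) + 2h(t_1) + ... + 2h(t_{5}) + h(t_6)].
Sum ≈ 3.3064.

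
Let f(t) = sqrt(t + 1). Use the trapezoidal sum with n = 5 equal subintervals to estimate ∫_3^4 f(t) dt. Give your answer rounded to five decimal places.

2.12014

Δt = (4 − 3)/5 = 0.2.
f(3) ≈ 2.00000, f(3.2) ≈ 2.04939, f(3.4) ≈ 2.09762, f(3.6) ≈ 2.14476, f(3.8) ≈ 2.19089, f(4) ≈ 2.23607.
T_5 = (Δt/2)·[f(t_0) + 2f(t_1) + ... + 2f(t_{4}) + f(t_5)].
Sum ≈ 2.12014.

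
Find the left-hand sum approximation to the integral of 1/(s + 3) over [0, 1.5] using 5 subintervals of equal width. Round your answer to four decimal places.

Δs = (1.5 − 0)/5 = 0.3.
Left endpoints: 0, 0.3, 0.6, 0.9, 1.2.
f(0) = 1/3, f(0.3) = 10/33, f(0.6) = 5/18, f(0.9) = 10/39, f(1.2) = 5/21.
Sum = Δs · [f(0) + f(0.3) + f(0.6) + f(0.9) + f(1.2)].
Sum ≈ 0.4226.

0.4226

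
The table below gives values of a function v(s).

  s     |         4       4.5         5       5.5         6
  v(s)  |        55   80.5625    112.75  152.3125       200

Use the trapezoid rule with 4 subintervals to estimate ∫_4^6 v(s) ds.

236.5625

Δs = 0.5.
T_4 = (0.5/2)·[55 + 2·80.5625 + 2·112.75 + 2·152.3125 + 200] = 236.5625.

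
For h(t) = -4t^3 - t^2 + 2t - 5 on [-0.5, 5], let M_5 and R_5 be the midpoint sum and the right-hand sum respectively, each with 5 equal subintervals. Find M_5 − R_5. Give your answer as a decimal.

M_5 = -653.8675.
R_5 = -983.29.
M_5 − R_5 = 329.4225.

329.4225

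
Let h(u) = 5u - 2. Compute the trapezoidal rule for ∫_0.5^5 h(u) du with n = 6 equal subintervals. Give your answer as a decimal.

52.875

Δu = (5 − 0.5)/6 = 0.75.
h(0.5) = 0.5, h(1.25) = 4.25, h(2) = 8, h(2.75) = 11.75, h(3.5) = 15.5, h(4.25) = 19.25, h(5) = 23.
T_6 = (Δu/2)·[h(u_0) + 2h(u_1) + ... + 2h(u_{5}) + h(u_6)].
Sum = 52.875.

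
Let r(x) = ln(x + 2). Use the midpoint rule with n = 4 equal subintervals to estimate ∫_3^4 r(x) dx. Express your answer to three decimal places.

1.703

Δx = (4 − 3)/4 = 0.25.
Midpoints: 3.125, 3.375, 3.625, 3.875.
r(3.125) ≈ 1.634, r(3.375) ≈ 1.682, r(3.625) ≈ 1.727, r(3.875) ≈ 1.771.
Sum = Δx · [r(3.125) + r(3.375) + r(3.625) + r(3.875)].
Sum ≈ 1.703.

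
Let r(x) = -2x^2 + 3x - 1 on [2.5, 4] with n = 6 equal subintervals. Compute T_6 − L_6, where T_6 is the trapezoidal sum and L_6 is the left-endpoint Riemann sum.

-1.875

T_6 = -19.15625.
L_6 = -17.28125.
T_6 − L_6 = -1.875.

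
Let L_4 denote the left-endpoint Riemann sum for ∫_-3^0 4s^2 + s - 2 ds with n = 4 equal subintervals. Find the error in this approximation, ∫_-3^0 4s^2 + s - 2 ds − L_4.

Exact integral: ∫_-3^0 f(s) ds = 25.5.
L_4 = 39.
Error = 25.5 − 39 = -13.5.

-13.5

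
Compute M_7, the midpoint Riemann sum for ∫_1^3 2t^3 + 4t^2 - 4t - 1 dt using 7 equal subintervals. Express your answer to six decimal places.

56.448980

Δt = (3 − 1)/7 = 2/7.
Midpoints: 8/7, 10/7, 12/7, 2, 16/7, 18/7, 20/7.
f(8/7) = 905/343, f(10/7) = 2497/343, f(12/7) = 4793/343, f(2) = 23, f(16/7) = 11881/343, f(18/7) = 16865/343, f(20/7) = 22937/343.
Sum = Δt · [f(8/7) + f(10/7) + f(12/7) + ...].
Sum ≈ 56.448980.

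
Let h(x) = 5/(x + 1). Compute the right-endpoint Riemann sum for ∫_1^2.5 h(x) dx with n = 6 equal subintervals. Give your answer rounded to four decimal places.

2.6685

Δx = (2.5 − 1)/6 = 0.25.
Right endpoints: 1.25, 1.5, 1.75, 2, 2.25, 2.5.
h(1.25) = 20/9, h(1.5) = 2, h(1.75) = 20/11, h(2) = 5/3, h(2.25) = 20/13, h(2.5) = 10/7.
Sum = Δx · [h(1.25) + h(1.5) + h(1.75) + ...].
Sum ≈ 2.6685.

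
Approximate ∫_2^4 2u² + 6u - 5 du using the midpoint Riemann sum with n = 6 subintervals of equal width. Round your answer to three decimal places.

Δu = (4 − 2)/6 = 1/3.
Midpoints: 13/6, 2.5, 17/6, 19/6, 3.5, 23/6.
f(13/6) = 313/18, f(2.5) = 22.5, f(17/6) = 505/18, f(19/6) = 613/18, f(3.5) = 40.5, f(23/6) = 853/18.
Sum = Δu · [f(13/6) + f(2.5) + f(17/6) + ...].
Sum ≈ 63.296.

63.296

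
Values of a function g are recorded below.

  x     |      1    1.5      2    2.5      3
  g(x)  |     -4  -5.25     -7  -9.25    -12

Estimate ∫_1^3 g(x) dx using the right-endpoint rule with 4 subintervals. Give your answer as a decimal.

Δx = 0.5.
Sum = 0.5·[(-5.25) + (-7) + (-9.25) + (-12)] = -16.75.

-16.75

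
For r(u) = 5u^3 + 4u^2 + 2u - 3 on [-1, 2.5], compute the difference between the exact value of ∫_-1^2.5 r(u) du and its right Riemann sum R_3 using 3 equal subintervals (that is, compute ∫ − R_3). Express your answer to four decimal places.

Exact integral: ∫_-1^2.5 r(u) du ≈ 64.494792.
R_3 ≈ 141.425926.
Error ≈ 64.494792 − 141.425926 ≈ -76.9311.

-76.9311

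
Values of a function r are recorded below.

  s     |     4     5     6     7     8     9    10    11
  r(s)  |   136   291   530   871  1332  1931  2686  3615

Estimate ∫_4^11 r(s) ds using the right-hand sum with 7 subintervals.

11256

Δs = 1.
Sum = 1·[291 + 530 + 871 + 1332 + 1931 + 2686 + 3615] = 11256.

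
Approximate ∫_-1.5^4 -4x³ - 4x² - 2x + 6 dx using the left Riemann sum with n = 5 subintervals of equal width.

-158.07

Δx = (4 − (-1.5))/5 = 1.1.
Left endpoints: -1.5, -0.4, 0.7, 1.8, 2.9.
f(-1.5) = 13.5, f(-0.4) = 6.416, f(0.7) = 1.268, f(1.8) = -33.888, f(2.9) = -130.996.
Sum = Δx · [f(-1.5) + f(-0.4) + f(0.7) + f(1.8) + f(2.9)].
Sum = -158.07.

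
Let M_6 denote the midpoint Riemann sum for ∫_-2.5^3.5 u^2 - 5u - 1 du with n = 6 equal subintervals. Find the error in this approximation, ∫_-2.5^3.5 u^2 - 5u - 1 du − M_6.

Exact integral: ∫_-2.5^3.5 f(u) du = -1.5.
M_6 = -2.
Error = -1.5 − (-2) = 0.5.

0.5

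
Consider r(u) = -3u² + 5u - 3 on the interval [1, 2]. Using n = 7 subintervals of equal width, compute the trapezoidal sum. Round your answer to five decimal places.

-2.51020

Δu = (2 − 1)/7 = 1/7.
r(1) = -1, r(8/7) = -59/49, r(9/7) = -75/49, r(10/7) = -97/49, r(11/7) = -125/49, r(12/7) = -159/49, r(13/7) = -199/49, r(2) = -5.
T_7 = (Δu/2)·[r(u_0) + 2r(u_1) + ... + 2r(u_{6}) + r(u_7)].
Sum ≈ -2.51020.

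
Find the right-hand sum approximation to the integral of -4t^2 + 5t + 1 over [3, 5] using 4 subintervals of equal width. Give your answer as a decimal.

Δt = (5 − 3)/4 = 0.5.
Right endpoints: 3.5, 4, 4.5, 5.
f(3.5) = -30.5, f(4) = -43, f(4.5) = -57.5, f(5) = -74.
Sum = Δt · [f(3.5) + f(4) + f(4.5) + f(5)].
Sum = -102.5.

-102.5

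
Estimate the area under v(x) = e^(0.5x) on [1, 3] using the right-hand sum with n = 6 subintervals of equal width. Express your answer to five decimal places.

6.15121

Δx = (3 − 1)/6 = 1/3.
Right endpoints: 4/3, 5/3, 2, 7/3, 8/3, 3.
v(4/3) ≈ 1.94773, v(5/3) ≈ 2.30098, v(2) ≈ 2.71828, v(7/3) ≈ 3.21127, v(8/3) ≈ 3.79367, v(3) ≈ 4.48169.
Sum = Δx · [v(4/3) + v(5/3) + v(2) + ...].
Sum ≈ 6.15121.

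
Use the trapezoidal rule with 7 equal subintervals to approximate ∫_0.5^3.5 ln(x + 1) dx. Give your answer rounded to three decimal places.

Δx = (3.5 − 0.5)/7 = 3/7.
f(0.5) ≈ 0.405, f(13/14) ≈ 0.657, f(19/14) ≈ 0.857, f(25/14) ≈ 1.025, f(31/14) ≈ 1.168, f(37/14) ≈ 1.293, f(43/14) ≈ 1.404, f(3.5) ≈ 1.504.
T_7 = (Δx/2)·[f(x_0) + 2f(x_1) + ... + 2f(x_{6}) + f(x_7)].
Sum ≈ 3.153.

3.153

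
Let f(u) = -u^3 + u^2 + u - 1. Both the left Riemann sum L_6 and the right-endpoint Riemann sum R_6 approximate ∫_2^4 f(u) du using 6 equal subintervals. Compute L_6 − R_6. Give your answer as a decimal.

L_6 ≈ -30.62963.
R_6 ≈ -44.62963.
L_6 − R_6 = 14.

14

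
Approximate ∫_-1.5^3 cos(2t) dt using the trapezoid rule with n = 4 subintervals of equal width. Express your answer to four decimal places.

Δt = (3 − (-1.5))/4 = 1.125.
f(-1.5) ≈ -0.9900, f(-0.375) ≈ 0.7317, f(0.75) ≈ 0.0707, f(1.875) ≈ -0.8206, f(3) ≈ 0.9602.
T_4 = (Δt/2)·[f(t_0) + 2f(t_1) + 2f(t_2) + 2f(t_3) + f(t_4)].
Sum ≈ -0.0372.

-0.0372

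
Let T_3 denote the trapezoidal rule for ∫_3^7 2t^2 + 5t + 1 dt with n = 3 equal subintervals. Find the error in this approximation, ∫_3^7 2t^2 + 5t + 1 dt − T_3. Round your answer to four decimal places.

-2.3704

Exact integral: ∫_3^7 f(t) dt ≈ 314.666667.
T_3 ≈ 317.037037.
Error ≈ 314.666667 − 317.037037 ≈ -2.3704.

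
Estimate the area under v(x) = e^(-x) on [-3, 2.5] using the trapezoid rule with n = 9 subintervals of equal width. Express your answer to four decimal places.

Δx = (2.5 − (-3))/9 = 11/18.
v(-3) ≈ 20.0855, v(-43/18) ≈ 10.9014, v(-16/9) ≈ 5.9167, v(-7/6) ≈ 3.2113, v(-5/9) ≈ 1.7429, v(1/18) ≈ 0.9460, v(2/3) ≈ 0.5134, v(23/18) ≈ 0.2787, v(17/9) ≈ 0.1512, v(2.5) ≈ 0.0821.
T_9 = (Δx/2)·[v(x_0) + 2v(x_1) + ... + 2v(x_{8}) + v(x_9)].
Sum ≈ 20.6221.

20.6221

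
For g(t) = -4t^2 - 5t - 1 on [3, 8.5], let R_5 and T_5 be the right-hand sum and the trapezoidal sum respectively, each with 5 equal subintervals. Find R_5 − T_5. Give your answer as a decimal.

-154.275

R_5 = -1105.17.
T_5 = -950.895.
R_5 − T_5 = -154.275.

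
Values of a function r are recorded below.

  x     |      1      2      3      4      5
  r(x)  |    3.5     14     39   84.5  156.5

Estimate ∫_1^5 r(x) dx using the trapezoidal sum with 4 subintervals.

Δx = 1.
T_4 = (1/2)·[3.5 + 2·14 + 2·39 + 2·84.5 + 156.5] = 217.5.

217.5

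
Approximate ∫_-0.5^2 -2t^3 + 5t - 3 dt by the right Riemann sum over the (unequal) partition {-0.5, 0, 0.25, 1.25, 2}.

-9.3515625

Subinterval widths: 0.5, 0.25, 1, 0.75.
Right endpoints: 0, 0.25, 1.25, 2.
f(0) = -3, f(0.25) = -1.78125, f(1.25) = -0.65625, f(2) = -9.
Sum = Σ Δt_i · f(t_i).
Sum = -9.3515625.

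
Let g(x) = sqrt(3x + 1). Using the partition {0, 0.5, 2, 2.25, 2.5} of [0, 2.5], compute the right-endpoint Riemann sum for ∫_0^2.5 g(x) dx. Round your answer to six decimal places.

6.184036

Subinterval widths: 0.5, 1.5, 0.25, 0.25.
Right endpoints: 0.5, 2, 2.25, 2.5.
g(0.5) ≈ 1.581139, g(2) ≈ 2.645751, g(2.25) ≈ 2.783882, g(2.5) ≈ 2.915476.
Sum = Σ Δx_i · g(x_i).
Sum ≈ 6.184036.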